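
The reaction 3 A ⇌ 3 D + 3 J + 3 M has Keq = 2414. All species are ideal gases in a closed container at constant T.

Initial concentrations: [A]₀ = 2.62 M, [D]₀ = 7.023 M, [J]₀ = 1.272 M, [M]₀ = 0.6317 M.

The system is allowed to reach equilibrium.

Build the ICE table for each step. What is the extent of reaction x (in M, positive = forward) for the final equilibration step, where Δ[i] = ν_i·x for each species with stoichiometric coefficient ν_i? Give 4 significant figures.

Q₀ = 9.992 vs Keq = 2414 ⇒ Q<K, forward
Step 1:
                  A         D         J         M
  init         2.62     7.023     1.272    0.6317
  Δ         -0.8274    0.8274    0.8274    0.8274
  eq          1.793      7.85     2.099     1.459
  solve Keq expr → x = 0.2758; check Q = 2414

x = 0.2758 M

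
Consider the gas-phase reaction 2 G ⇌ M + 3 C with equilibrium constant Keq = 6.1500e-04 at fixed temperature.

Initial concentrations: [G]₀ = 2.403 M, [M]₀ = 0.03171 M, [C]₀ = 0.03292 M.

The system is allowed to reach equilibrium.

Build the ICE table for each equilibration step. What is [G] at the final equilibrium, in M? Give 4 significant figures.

Q₀ = 1.9592e-07 vs Keq = 6.1500e-04 ⇒ Q<K, forward
Step 1:
                  G         M         C
  Initial     2.403   0.03171   0.03292
  Change    -0.1747   0.08733     0.262
  Equil       2.228     0.119    0.2949
  solve Keq expr → x = 0.08733; check Q = 6.1500e-04

[G]_eq = 2.228 M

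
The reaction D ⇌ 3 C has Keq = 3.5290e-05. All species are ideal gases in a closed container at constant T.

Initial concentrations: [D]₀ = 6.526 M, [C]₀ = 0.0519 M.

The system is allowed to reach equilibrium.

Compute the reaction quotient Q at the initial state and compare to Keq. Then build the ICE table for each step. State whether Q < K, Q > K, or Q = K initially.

Q₀ = 2.1422e-05 vs Keq = 3.5290e-05 ⇒ Q<K, forward
Step 1:
                  D         C
  Initial     6.526    0.0519
  Change  -0.003129  0.009386
  Equil       6.523   0.06129
  solve Keq expr → x = 0.003129; check Q = 3.5290e-05

Q₀ = 2.1422e-05; Q < K (proceeds forward)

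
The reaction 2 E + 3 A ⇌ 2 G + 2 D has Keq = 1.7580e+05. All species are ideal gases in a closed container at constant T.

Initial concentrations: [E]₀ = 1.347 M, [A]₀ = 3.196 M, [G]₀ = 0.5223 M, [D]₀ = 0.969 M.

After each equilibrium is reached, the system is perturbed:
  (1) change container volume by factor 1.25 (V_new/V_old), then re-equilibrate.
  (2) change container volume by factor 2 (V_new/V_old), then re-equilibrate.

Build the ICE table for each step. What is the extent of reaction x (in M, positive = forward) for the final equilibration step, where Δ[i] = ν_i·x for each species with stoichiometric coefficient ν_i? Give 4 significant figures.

x = -7.0648e-04 M

Q₀ = 0.004324 vs Keq = 1.7580e+05 ⇒ Q<K, forward
Step 1:
                   E          A          G          D
  Initial      1.347      3.196     0.5223      0.969
  Change      -1.339     -2.009      1.339      1.339
  Equil     0.007919      1.187      1.861      2.308
  solve Keq expr → x = 0.6695; check Q = 1.7580e+05
Then change container volume by factor 1.25 (V_new/V_old).
Step 2:
                   E          A          G          D
  Initial   0.006336     0.9499      1.489      1.846
  Change  7.2933e-04   0.001094 -7.2933e-04 -7.2933e-04
  Equil     0.007065      0.951      1.488      1.846
  solve Keq expr → x = -3.6467e-04; check Q = 1.7580e+05
Then change container volume by factor 2 (V_new/V_old).
Step 3:
                   E          A          G          D
  Initial   0.003532     0.4755     0.7442     0.9229
  Change    0.001413   0.002119  -0.001413  -0.001413
  Equil     0.004945     0.4776     0.7428     0.9215
  solve Keq expr → x = -7.0648e-04; check Q = 1.7580e+05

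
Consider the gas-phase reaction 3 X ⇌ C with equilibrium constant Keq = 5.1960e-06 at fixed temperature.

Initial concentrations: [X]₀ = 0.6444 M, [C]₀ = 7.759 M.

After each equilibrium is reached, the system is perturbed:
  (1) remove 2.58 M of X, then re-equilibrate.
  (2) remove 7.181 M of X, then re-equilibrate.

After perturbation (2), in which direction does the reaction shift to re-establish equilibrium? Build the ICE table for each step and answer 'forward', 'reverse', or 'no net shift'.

Direction: reverse

Q₀ = 29 vs Keq = 5.1960e-06 ⇒ Q>K, reverse
Step 1:
                  X         C
  init       0.6444     7.759
  Δ           23.07     -7.69
  eq          23.71   0.06929
  solve Keq expr → x = -7.69; check Q = 5.1960e-06
Then remove 2.58 M of X.
Step 2:
                  X         C
  init        21.13   0.06929
  Δ         0.05949  -0.01983
  eq          21.19   0.04946
  solve Keq expr → x = -0.01983; check Q = 5.1960e-06
Then remove 7.181 M of X.
Step 3:
                  X         C
  init        14.01   0.04946
  Δ          0.1045  -0.03484
  eq          14.12   0.01462
  solve Keq expr → x = -0.03484; check Q = 5.1960e-06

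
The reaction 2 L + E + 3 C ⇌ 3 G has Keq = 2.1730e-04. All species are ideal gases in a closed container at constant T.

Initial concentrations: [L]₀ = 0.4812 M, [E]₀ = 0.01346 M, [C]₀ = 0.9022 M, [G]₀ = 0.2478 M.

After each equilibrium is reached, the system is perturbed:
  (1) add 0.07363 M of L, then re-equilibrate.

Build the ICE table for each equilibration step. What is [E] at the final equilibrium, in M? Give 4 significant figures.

[E]_eq = 0.08811 M

Q₀ = 6.648 vs Keq = 2.1730e-04 ⇒ Q>K, reverse
Step 1:
                   L          E          C          G
  init        0.4812    0.01346     0.9022     0.2478
  Δ           0.1504    0.07518     0.2255    -0.2255
  eq          0.6316    0.08864      1.128    0.02225
  solve Keq expr → x = -0.07518; check Q = 2.1730e-04
Then add 0.07363 M of L.
Step 2:
                   L          E          C          G
  init        0.7052    0.08864      1.128    0.02225
  Δ        -0.001061 -5.3067e-04  -0.001592   0.001592
  eq          0.7041    0.08811      1.126    0.02385
  solve Keq expr → x = 5.3067e-04; check Q = 2.1730e-04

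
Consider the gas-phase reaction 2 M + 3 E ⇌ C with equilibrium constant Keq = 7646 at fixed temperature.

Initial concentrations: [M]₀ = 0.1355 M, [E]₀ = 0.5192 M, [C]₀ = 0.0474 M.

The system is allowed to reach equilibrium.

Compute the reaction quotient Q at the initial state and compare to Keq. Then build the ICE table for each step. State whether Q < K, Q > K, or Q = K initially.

Q₀ = 18.45; Q < K (proceeds forward)

Q₀ = 18.45 vs Keq = 7646 ⇒ Q<K, forward
Step 1:
                   M          E          C
  init        0.1355     0.5192     0.0474
  Δ           -0.117    -0.1755    0.05851
  eq         0.01847     0.3437     0.1059
  solve Keq expr → x = 0.05851; check Q = 7646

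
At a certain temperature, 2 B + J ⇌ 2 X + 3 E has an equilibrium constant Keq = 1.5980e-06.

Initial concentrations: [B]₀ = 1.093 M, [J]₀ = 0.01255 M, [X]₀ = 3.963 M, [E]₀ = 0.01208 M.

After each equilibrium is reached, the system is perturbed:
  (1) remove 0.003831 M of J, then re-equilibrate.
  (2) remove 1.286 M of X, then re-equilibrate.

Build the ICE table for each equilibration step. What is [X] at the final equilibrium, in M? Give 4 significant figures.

Q₀ = 0.001847 vs Keq = 1.5980e-06 ⇒ Q>K, reverse
Step 1:
                  B         J         X         E
  I           1.093   0.01255     3.963   0.01208
  C        0.007214  0.003607 -0.007214  -0.01082
  E             1.1   0.01616     3.956  0.001259
  solve Keq expr → x = -0.003607; check Q = 1.5980e-06
Then remove 0.003831 M of J.
Step 2:
                  B         J         X         E
  I             1.1   0.01233     3.956  0.001259
  C       7.1639e-05 3.5820e-05 -7.1639e-05 -1.0746e-04
  E             1.1   0.01236     3.956  0.001152
  solve Keq expr → x = -3.5820e-05; check Q = 1.5980e-06
Then remove 1.286 M of X.
Step 3:
                  B         J         X         E
  I             1.1   0.01236      2.67  0.001152
  C       -2.2688e-04 -1.1344e-04 2.2688e-04 3.4032e-04
  E             1.1   0.01225      2.67  0.001492
  solve Keq expr → x = 1.1344e-04; check Q = 1.5980e-06

[X]_eq = 2.67 M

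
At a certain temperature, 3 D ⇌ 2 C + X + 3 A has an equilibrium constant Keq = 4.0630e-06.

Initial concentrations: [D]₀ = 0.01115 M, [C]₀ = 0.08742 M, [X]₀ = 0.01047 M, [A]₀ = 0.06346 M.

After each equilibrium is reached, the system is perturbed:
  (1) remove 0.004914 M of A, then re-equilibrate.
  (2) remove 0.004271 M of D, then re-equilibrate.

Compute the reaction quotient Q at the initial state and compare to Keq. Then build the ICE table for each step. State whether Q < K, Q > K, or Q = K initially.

Q₀ = 0.01475; Q > K (proceeds reverse)

Q₀ = 0.01475 vs Keq = 4.0630e-06 ⇒ Q>K, reverse
Step 1:
                    D           C           X           A
  init        0.01115     0.08742     0.01047     0.06346
  Δ           0.02796    -0.01864   -0.009321    -0.02796
  eq          0.03911     0.06878    0.001149      0.0355
  solve Keq expr → x = -0.009321; check Q = 4.0630e-06
Then remove 0.004914 M of A.
Step 2:
                    D           C           X           A
  init        0.03911     0.06878    0.001149     0.03058
  Δ       -9.9707e-04  6.6471e-04  3.3236e-04  9.9707e-04
  eq          0.03812     0.06944    0.001481     0.03158
  solve Keq expr → x = 3.3236e-04; check Q = 4.0630e-06
Then remove 0.004271 M of D.
Step 3:
                    D           C           X           A
  init        0.03384     0.06944    0.001481     0.03158
  Δ        7.9075e-04 -5.2716e-04 -2.6358e-04 -7.9075e-04
  eq          0.03464     0.06892    0.001218     0.03079
  solve Keq expr → x = -2.6358e-04; check Q = 4.0630e-06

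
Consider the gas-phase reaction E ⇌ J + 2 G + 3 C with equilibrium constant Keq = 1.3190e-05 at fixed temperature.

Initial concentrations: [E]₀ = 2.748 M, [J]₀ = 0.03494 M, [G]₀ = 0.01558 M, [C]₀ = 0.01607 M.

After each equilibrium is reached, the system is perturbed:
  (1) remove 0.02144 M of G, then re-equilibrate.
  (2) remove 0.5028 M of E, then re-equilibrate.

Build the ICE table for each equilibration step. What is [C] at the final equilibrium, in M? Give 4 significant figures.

[C]_eq = 0.2366 M

Q₀ = 1.2808e-11 vs Keq = 1.3190e-05 ⇒ Q<K, forward
Step 1:
                   E          J          G          C
  I            2.748    0.03494    0.01558    0.01607
  C          -0.0725     0.0725      0.145     0.2175
  E            2.676     0.1074     0.1606     0.2336
  solve Keq expr → x = 0.0725; check Q = 1.3190e-05
Then remove 0.02144 M of G.
Step 2:
                   E          J          G          C
  I            2.676     0.1074     0.1391     0.2336
  C        -0.003815   0.003815   0.007631    0.01145
  E            2.672     0.1113     0.1468      0.245
  solve Keq expr → x = 0.003815; check Q = 1.3190e-05
Then remove 0.5028 M of E.
Step 3:
                   E          J          G          C
  I            2.169     0.1113     0.1468      0.245
  C          0.00279   -0.00279   -0.00558   -0.00837
  E            2.172     0.1085     0.1412     0.2366
  solve Keq expr → x = -0.00279; check Q = 1.3190e-05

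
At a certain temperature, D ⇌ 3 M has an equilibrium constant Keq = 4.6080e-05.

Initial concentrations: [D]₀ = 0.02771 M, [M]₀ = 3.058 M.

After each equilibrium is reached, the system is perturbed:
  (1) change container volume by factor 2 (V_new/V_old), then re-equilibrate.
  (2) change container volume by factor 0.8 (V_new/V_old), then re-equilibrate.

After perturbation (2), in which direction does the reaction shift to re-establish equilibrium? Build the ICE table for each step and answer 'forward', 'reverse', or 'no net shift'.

Q₀ = 1032 vs Keq = 4.6080e-05 ⇒ Q>K, reverse
Step 1:
                    D           M
  init        0.02771       3.058
  Δ             1.007      -3.022
  eq            1.035     0.03626
  solve Keq expr → x = -1.007; check Q = 4.6080e-05
Then change container volume by factor 2 (V_new/V_old).
Step 2:
                    D           M
  init         0.5175     0.01813
  Δ         -0.003528     0.01059
  eq           0.5139     0.02872
  solve Keq expr → x = 0.003528; check Q = 4.6080e-05
Then change container volume by factor 0.8 (V_new/V_old).
Step 3:
                    D           M
  init         0.6424      0.0359
  Δ          0.001645   -0.004935
  eq           0.6441     0.03096
  solve Keq expr → x = -0.001645; check Q = 4.6080e-05

Direction: reverse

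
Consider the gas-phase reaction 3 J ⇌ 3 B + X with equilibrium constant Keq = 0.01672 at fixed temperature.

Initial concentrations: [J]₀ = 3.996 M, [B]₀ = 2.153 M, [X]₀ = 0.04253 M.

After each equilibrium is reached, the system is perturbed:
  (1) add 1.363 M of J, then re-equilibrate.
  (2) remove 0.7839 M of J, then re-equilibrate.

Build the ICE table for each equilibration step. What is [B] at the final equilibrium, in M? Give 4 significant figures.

[B]_eq = 2.35 M

Q₀ = 0.006652 vs Keq = 0.01672 ⇒ Q<K, forward
Step 1:
                   J          B          X
  Initial      3.996      2.153    0.04253
  Change     -0.1207     0.1207    0.04025
  Equil        3.875      2.274    0.08278
  solve Keq expr → x = 0.04025; check Q = 0.01672
Then add 1.363 M of J.
Step 2:
                   J          B          X
  Initial      5.238      2.274    0.08278
  Change     -0.1862     0.1862    0.06206
  Equil        5.052       2.46     0.1448
  solve Keq expr → x = 0.06206; check Q = 0.01672
Then remove 0.7839 M of J.
Step 3:
                   J          B          X
  Initial      4.268       2.46     0.1448
  Change      0.1101    -0.1101   -0.03669
  Equil        4.378       2.35     0.1081
  solve Keq expr → x = -0.03669; check Q = 0.01672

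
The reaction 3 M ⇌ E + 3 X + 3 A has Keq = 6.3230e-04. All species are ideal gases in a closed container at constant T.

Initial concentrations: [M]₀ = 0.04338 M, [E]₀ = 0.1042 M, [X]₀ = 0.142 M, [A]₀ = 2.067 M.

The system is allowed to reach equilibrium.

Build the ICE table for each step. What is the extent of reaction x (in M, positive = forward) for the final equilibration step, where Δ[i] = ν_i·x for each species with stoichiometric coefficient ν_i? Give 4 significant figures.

Q₀ = 32.28 vs Keq = 6.3230e-04 ⇒ Q>K, reverse
Step 1:
                  M         E         X         A
  Initial   0.04338    0.1042     0.142     2.067
  Change     0.1235  -0.04116   -0.1235   -0.1235
  Equil      0.1669   0.06304   0.01852     1.944
  solve Keq expr → x = -0.04116; check Q = 6.3230e-04

x = -0.04116 M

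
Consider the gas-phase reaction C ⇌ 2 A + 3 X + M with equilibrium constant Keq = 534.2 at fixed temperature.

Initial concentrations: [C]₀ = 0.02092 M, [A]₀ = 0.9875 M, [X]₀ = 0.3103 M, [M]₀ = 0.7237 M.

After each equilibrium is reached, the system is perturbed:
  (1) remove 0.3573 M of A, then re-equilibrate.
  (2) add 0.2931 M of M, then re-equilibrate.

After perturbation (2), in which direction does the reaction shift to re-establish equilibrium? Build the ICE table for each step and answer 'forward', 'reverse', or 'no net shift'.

Q₀ = 1.008 vs Keq = 534.2 ⇒ Q<K, forward
Step 1:
                  C         A         X         M
  Initial   0.02092    0.9875    0.3103    0.7237
  Change   -0.02084   0.04169   0.06253   0.02084
  Equil   7.6508e-05     1.029    0.3728    0.7445
  solve Keq expr → x = 0.02084; check Q = 534.2
Then remove 0.3573 M of A.
Step 2:
                  C         A         X         M
  Initial 7.6508e-05    0.6719    0.3728    0.7445
  Change  -4.3856e-05 8.7712e-05 1.3157e-04 4.3856e-05
  Equil   3.2652e-05     0.672     0.373    0.7446
  solve Keq expr → x = 4.3856e-05; check Q = 534.2
Then add 0.2931 M of M.
Step 3:
                  C         A         X         M
  Initial 3.2652e-05     0.672     0.373     1.038
  Change  1.2835e-05 -2.5670e-05 -3.8505e-05 -1.2835e-05
  Equil   4.5487e-05    0.6719    0.3729     1.038
  solve Keq expr → x = -1.2835e-05; check Q = 534.2

Direction: reverse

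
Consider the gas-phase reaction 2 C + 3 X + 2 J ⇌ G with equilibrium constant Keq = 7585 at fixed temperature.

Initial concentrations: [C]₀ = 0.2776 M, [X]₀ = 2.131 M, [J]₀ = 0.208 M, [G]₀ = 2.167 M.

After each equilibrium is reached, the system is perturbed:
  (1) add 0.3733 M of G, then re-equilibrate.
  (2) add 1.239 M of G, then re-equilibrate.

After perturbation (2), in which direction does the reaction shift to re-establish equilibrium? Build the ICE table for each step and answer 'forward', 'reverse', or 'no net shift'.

Q₀ = 67.16 vs Keq = 7585 ⇒ Q<K, forward
Step 1:
                    C           X           J           G
  init         0.2776       2.131       0.208       2.167
  Δ           -0.1546     -0.2319     -0.1546     0.07729
  eq            0.123       1.899     0.05342       2.244
  solve Keq expr → x = 0.07729; check Q = 7585
Then add 0.3733 M of G.
Step 2:
                    C           X           J           G
  init          0.123       1.899     0.05342       2.618
  Δ          0.002791    0.004187    0.002791   -0.001396
  eq           0.1258       1.903     0.05622       2.616
  solve Keq expr → x = -0.001396; check Q = 7585
Then add 1.239 M of G.
Step 3:
                    C           X           J           G
  init         0.1258       1.903     0.05622       3.855
  Δ          0.007557     0.01134    0.007557   -0.003778
  eq           0.1334       1.915     0.06377       3.851
  solve Keq expr → x = -0.003778; check Q = 7585

Direction: reverse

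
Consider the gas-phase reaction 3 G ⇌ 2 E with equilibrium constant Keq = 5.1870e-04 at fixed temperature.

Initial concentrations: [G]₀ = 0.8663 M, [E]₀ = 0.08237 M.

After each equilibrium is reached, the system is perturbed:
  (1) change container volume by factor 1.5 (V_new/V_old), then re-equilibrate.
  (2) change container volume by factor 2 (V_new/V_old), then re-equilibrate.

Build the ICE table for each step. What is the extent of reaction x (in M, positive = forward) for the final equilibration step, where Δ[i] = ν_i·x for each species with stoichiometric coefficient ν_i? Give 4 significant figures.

Q₀ = 0.01044 vs Keq = 5.1870e-04 ⇒ Q>K, reverse
Step 1:
                  G         E
  Initial    0.8663   0.08237
  Change    0.09153  -0.06102
  Equil      0.9578   0.02135
  solve Keq expr → x = -0.03051; check Q = 5.1870e-04
Then change container volume by factor 1.5 (V_new/V_old).
Step 2:
                  G         E
  Initial    0.6386   0.01423
  Change   0.003763 -0.002509
  Equil      0.6423   0.01172
  solve Keq expr → x = -0.001254; check Q = 5.1870e-04
Then change container volume by factor 2 (V_new/V_old).
Step 3:
                  G         E
  Initial    0.3212  0.005862
  Change   0.002503 -0.001668
  Equil      0.3237  0.004194
  solve Keq expr → x = -8.3421e-04; check Q = 5.1870e-04

x = -8.3421e-04 M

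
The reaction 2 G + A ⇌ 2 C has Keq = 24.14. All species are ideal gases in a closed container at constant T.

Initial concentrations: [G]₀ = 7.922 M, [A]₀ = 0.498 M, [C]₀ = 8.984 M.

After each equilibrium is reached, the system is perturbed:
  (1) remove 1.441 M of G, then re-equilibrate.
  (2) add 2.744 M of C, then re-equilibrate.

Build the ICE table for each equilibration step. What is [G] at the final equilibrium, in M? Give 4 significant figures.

Q₀ = 2.583 vs Keq = 24.14 ⇒ Q<K, forward
Step 1:
                  G         A         C
  I           7.922     0.498     8.984
  C         -0.8368   -0.4184    0.8368
  E           7.085   0.07959     9.821
  solve Keq expr → x = 0.4184; check Q = 24.14
Then remove 1.441 M of G.
Step 2:
                  G         A         C
  I           5.644   0.07959     9.821
  C         0.08065   0.04032  -0.08065
  E           5.725    0.1199      9.74
  solve Keq expr → x = -0.04032; check Q = 24.14
Then add 2.744 M of C.
Step 3:
                  G         A         C
  I           5.725    0.1199     12.48
  C          0.1292    0.0646   -0.1292
  E           5.854    0.1845     12.35
  solve Keq expr → x = -0.0646; check Q = 24.14

[G]_eq = 5.854 M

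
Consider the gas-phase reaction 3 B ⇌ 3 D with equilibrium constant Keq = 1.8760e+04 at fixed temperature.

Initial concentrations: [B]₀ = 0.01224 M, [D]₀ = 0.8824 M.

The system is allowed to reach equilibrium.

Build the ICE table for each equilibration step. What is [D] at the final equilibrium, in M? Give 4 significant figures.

Q₀ = 3.7467e+05 vs Keq = 1.8760e+04 ⇒ Q>K, reverse
Step 1:
                   B          D
  Initial    0.01224     0.8824
  Change     0.02021   -0.02021
  Equil      0.03245     0.8622
  solve Keq expr → x = -0.006736; check Q = 1.8760e+04

[D]_eq = 0.8622 M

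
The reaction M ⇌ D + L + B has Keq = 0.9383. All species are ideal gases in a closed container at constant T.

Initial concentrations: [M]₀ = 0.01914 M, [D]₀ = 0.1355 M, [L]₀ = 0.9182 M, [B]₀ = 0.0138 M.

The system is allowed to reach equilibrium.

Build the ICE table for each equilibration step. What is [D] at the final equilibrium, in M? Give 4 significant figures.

Q₀ = 0.0897 vs Keq = 0.9383 ⇒ Q<K, forward
Step 1:
                   M          D          L          B
  Initial    0.01914     0.1355     0.9182     0.0138
  Change    -0.01486    0.01486    0.01486    0.01486
  Equil     0.004284     0.1504     0.9331    0.02866
  solve Keq expr → x = 0.01486; check Q = 0.9383

[D]_eq = 0.1504 M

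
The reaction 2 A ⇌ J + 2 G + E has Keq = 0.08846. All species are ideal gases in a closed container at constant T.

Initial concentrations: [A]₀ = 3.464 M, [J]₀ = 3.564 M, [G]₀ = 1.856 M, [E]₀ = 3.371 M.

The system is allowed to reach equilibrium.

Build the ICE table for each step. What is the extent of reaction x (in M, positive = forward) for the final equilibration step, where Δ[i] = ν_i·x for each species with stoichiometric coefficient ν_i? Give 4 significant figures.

x = -0.6721 M

Q₀ = 3.449 vs Keq = 0.08846 ⇒ Q>K, reverse
Step 1:
                    A           J           G           E
  init          3.464       3.564       1.856       3.371
  Δ             1.344     -0.6721      -1.344     -0.6721
  eq            4.808       2.892      0.5119       2.699
  solve Keq expr → x = -0.6721; check Q = 0.08846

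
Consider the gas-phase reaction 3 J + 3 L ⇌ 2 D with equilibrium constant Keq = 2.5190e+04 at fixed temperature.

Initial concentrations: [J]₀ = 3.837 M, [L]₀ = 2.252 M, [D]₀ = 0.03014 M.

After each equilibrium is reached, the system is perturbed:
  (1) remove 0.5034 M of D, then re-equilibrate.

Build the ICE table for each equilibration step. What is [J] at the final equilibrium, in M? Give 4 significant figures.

[J]_eq = 1.606 M

Q₀ = 1.4080e-06 vs Keq = 2.5190e+04 ⇒ Q<K, forward
Step 1:
                  J         L         D
  init        3.837     2.252   0.03014
  Δ          -2.224    -2.224     1.483
  eq          1.613   0.02787     1.513
  solve Keq expr → x = 0.7414; check Q = 2.5190e+04
Then remove 0.5034 M of D.
Step 2:
                  J         L         D
  init        1.613   0.02787     1.009
  Δ       -0.006444 -0.006444  0.004296
  eq          1.606   0.02143     1.014
  solve Keq expr → x = 0.002148; check Q = 2.5190e+04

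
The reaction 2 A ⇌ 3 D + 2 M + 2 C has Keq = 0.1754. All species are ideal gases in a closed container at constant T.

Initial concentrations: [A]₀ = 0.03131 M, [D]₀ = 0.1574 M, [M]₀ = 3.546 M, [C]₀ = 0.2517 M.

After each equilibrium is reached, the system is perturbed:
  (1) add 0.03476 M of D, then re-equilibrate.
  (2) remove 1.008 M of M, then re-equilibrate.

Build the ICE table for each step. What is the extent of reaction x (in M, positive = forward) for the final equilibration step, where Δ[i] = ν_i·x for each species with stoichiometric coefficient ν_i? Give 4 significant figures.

x = 0.004688 M

Q₀ = 3.169 vs Keq = 0.1754 ⇒ Q>K, reverse
Step 1:
                    A           D           M           C
  Initial     0.03131      0.1574       3.546      0.2517
  Change      0.03327     -0.0499    -0.03327    -0.03327
  Equil       0.06458      0.1075       3.513      0.2184
  solve Keq expr → x = -0.01663; check Q = 0.1754
Then add 0.03476 M of D.
Step 2:
                    A           D           M           C
  Initial     0.06458      0.1423       3.513      0.2184
  Change      0.01164    -0.01746    -0.01164    -0.01164
  Equil       0.07622      0.1248       3.501      0.2068
  solve Keq expr → x = -0.00582; check Q = 0.1754
Then remove 1.008 M of M.
Step 3:
                    A           D           M           C
  Initial     0.07622      0.1248       2.493      0.2068
  Change    -0.009376     0.01406    0.009376    0.009376
  Equil       0.06684      0.1389       2.502      0.2162
  solve Keq expr → x = 0.004688; check Q = 0.1754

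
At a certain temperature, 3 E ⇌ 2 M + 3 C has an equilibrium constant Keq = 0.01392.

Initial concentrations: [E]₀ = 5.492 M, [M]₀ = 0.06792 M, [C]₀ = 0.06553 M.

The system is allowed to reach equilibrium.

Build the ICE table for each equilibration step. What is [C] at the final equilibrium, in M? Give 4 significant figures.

Q₀ = 7.8365e-09 vs Keq = 0.01392 ⇒ Q<K, forward
Step 1:
                    E           M           C
  init          5.492     0.06792     0.06553
  Δ            -1.131      0.7537       1.131
  eq            4.361      0.8216       1.196
  solve Keq expr → x = 0.3768; check Q = 0.01392

[C]_eq = 1.196 M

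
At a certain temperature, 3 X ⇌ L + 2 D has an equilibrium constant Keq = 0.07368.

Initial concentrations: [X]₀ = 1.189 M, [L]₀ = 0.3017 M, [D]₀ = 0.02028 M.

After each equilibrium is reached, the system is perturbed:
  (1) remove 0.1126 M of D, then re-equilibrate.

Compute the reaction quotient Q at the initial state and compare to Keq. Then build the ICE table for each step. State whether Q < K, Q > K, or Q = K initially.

Q₀ = 7.3819e-05; Q < K (proceeds forward)

Q₀ = 7.3819e-05 vs Keq = 0.07368 ⇒ Q<K, forward
Step 1:
                  X         L         D
  Initial     1.189    0.3017   0.02028
  Change    -0.4011    0.1337    0.2674
  Equil      0.7879    0.4354    0.2877
  solve Keq expr → x = 0.1337; check Q = 0.07368
Then remove 0.1126 M of D.
Step 2:
                  X         L         D
  Initial    0.7879    0.4354    0.1751
  Change   -0.08751   0.02917   0.05834
  Equil      0.7004    0.4646    0.2334
  solve Keq expr → x = 0.02917; check Q = 0.07368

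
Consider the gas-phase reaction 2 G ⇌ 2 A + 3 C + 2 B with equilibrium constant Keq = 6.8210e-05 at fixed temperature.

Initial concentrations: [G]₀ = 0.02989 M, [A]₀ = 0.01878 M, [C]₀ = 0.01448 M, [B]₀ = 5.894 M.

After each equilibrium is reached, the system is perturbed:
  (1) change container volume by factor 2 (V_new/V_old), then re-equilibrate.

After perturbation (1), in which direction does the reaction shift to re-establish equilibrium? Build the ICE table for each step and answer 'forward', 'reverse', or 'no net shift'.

Q₀ = 4.1636e-05 vs Keq = 6.8210e-05 ⇒ Q<K, forward
Step 1:
                    G           A           C           B
  Initial     0.02989     0.01878     0.01448       5.894
  Change    -0.001057    0.001057    0.001586    0.001057
  Equil       0.02883     0.01984     0.01607       5.895
  solve Keq expr → x = 5.2854e-04; check Q = 6.8210e-05
Then change container volume by factor 2 (V_new/V_old).
Step 2:
                    G           A           C           B
  Initial     0.01442    0.009919    0.008033       2.948
  Change    -0.004712    0.004712    0.007068    0.004712
  Equil      0.009705     0.01463      0.0151       2.952
  solve Keq expr → x = 0.002356; check Q = 6.8210e-05

Direction: forward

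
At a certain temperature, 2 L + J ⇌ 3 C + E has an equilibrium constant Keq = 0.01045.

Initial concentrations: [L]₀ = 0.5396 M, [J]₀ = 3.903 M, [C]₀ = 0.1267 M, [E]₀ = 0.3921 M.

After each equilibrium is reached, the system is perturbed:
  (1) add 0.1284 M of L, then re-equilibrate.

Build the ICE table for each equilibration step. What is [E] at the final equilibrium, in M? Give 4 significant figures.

Q₀ = 7.0175e-04 vs Keq = 0.01045 ⇒ Q<K, forward
Step 1:
                    L           J           C           E
  init         0.5396       3.903      0.1267      0.3921
  Δ          -0.09173    -0.04586      0.1376     0.04586
  eq           0.4479       3.857      0.2643       0.438
  solve Keq expr → x = 0.04586; check Q = 0.01045
Then add 0.1284 M of L.
Step 2:
                    L           J           C           E
  init         0.5763       3.857      0.2643       0.438
  Δ          -0.02429    -0.01215     0.03644     0.01215
  eq            0.552       3.845      0.3007      0.4501
  solve Keq expr → x = 0.01215; check Q = 0.01045

[E]_eq = 0.4501 M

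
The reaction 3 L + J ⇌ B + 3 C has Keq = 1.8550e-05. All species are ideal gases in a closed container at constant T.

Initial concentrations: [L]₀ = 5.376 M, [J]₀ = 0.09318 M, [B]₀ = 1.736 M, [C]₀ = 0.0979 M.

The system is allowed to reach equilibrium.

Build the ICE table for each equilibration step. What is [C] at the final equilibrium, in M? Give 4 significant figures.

Q₀ = 1.1251e-04 vs Keq = 1.8550e-05 ⇒ Q>K, reverse
Step 1:
                    L           J           B           C
  I             5.376     0.09318       1.736      0.0979
  C           0.04112     0.01371    -0.01371    -0.04112
  E             5.417      0.1069       1.722     0.05678
  solve Keq expr → x = -0.01371; check Q = 1.8550e-05

[C]_eq = 0.05678 M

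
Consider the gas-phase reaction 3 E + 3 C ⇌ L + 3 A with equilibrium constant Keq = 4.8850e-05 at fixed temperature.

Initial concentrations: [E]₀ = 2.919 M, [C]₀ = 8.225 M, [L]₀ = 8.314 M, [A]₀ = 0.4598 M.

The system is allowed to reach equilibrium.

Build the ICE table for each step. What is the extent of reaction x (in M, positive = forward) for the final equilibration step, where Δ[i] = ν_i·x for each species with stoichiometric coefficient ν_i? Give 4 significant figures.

x = -0.007335 M

Q₀ = 5.8399e-05 vs Keq = 4.8850e-05 ⇒ Q>K, reverse
Step 1:
                    E           C           L           A
  init          2.919       8.225       8.314      0.4598
  Δ             0.022       0.022   -0.007335      -0.022
  eq            2.941       8.247       8.307      0.4378
  solve Keq expr → x = -0.007335; check Q = 4.8850e-05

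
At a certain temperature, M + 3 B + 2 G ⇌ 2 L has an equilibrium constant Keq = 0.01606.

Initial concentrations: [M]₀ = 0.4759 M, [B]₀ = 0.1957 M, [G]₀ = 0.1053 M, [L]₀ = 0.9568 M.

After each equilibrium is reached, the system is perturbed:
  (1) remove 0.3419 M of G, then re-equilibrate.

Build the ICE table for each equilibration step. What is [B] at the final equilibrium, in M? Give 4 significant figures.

Q₀ = 2.3147e+04 vs Keq = 0.01606 ⇒ Q>K, reverse
Step 1:
                   M          B          G          L
  I           0.4759     0.1957     0.1053     0.9568
  C           0.3934       1.18     0.7867    -0.7867
  E           0.8693      1.376      0.892     0.1701
  solve Keq expr → x = -0.3934; check Q = 0.01606
Then remove 0.3419 M of G.
Step 2:
                   M          B          G          L
  I           0.8693      1.376     0.5501     0.1701
  C          0.02305    0.06916    0.04611   -0.04611
  E           0.8923      1.445     0.5962      0.124
  solve Keq expr → x = -0.02305; check Q = 0.01606

[B]_eq = 1.445 M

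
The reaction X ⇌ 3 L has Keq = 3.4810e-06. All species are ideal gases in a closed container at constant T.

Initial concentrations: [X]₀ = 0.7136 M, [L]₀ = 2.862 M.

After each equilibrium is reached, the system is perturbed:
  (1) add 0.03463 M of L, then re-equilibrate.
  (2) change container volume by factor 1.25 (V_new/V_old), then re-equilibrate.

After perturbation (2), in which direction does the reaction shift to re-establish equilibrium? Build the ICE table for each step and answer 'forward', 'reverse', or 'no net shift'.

Q₀ = 32.85 vs Keq = 3.4810e-06 ⇒ Q>K, reverse
Step 1:
                    X           L
  init         0.7136       2.862
  Δ             0.948      -2.844
  eq            1.662     0.01795
  solve Keq expr → x = -0.948; check Q = 3.4810e-06
Then add 0.03463 M of L.
Step 2:
                    X           L
  init          1.662     0.05258
  Δ           0.01153    -0.03459
  eq            1.673     0.01799
  solve Keq expr → x = -0.01153; check Q = 3.4810e-06
Then change container volume by factor 1.25 (V_new/V_old).
Step 3:
                    X           L
  init          1.339     0.01439
  Δ       -7.6850e-04    0.002305
  eq            1.338      0.0167
  solve Keq expr → x = 7.6850e-04; check Q = 3.4810e-06

Direction: forward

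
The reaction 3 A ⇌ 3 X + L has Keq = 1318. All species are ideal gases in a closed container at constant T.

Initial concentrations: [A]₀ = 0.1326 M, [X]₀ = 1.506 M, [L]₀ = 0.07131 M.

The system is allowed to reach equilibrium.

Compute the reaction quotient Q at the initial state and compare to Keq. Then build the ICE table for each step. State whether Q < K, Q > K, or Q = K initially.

Q₀ = 104.5 vs Keq = 1318 ⇒ Q<K, forward
Step 1:
                  A         X         L
  I          0.1326     1.506   0.07131
  C         -0.0674    0.0674   0.02247
  E          0.0652     1.573   0.09378
  solve Keq expr → x = 0.02247; check Q = 1318

Q₀ = 104.5; Q < K (proceeds forward)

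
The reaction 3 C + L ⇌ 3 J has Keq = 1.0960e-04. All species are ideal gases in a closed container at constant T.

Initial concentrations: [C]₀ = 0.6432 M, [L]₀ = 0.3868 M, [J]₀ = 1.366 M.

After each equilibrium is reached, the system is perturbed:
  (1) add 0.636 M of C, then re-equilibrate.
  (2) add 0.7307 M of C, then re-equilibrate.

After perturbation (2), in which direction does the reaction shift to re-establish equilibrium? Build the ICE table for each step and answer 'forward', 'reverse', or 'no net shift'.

Direction: forward

Q₀ = 24.76 vs Keq = 1.0960e-04 ⇒ Q>K, reverse
Step 1:
                    C           L           J
  I            0.6432      0.3868       1.366
  C              1.28      0.4267       -1.28
  E             1.923      0.8135     0.08592
  solve Keq expr → x = -0.4267; check Q = 1.0960e-04
Then add 0.636 M of C.
Step 2:
                    C           L           J
  I             2.559      0.8135     0.08592
  C           -0.0268   -0.008933      0.0268
  E             2.532      0.8046      0.1127
  solve Keq expr → x = 0.008933; check Q = 1.0960e-04
Then add 0.7307 M of C.
Step 3:
                    C           L           J
  I             3.263      0.8046      0.1127
  C          -0.03055    -0.01018     0.03055
  E             3.233      0.7944      0.1433
  solve Keq expr → x = 0.01018; check Q = 1.0960e-04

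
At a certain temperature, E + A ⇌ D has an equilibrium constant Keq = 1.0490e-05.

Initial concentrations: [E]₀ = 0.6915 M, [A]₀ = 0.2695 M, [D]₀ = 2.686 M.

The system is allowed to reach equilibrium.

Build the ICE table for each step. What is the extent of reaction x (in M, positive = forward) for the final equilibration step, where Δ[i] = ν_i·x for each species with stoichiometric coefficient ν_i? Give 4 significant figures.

Q₀ = 14.41 vs Keq = 1.0490e-05 ⇒ Q>K, reverse
Step 1:
                    E           A           D
  init         0.6915      0.2695       2.686
  Δ             2.686       2.686      -2.686
  eq            3.377       2.955  1.0471e-04
  solve Keq expr → x = -2.686; check Q = 1.0490e-05

x = -2.686 M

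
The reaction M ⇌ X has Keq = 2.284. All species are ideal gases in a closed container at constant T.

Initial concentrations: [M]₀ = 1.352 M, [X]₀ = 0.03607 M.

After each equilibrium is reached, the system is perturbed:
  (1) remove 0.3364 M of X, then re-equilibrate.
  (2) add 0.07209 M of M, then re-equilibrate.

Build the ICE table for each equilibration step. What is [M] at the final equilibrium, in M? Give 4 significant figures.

Q₀ = 0.02668 vs Keq = 2.284 ⇒ Q<K, forward
Step 1:
                   M          X
  Initial      1.352    0.03607
  Change     -0.9293     0.9293
  Equil       0.4227     0.9654
  solve Keq expr → x = 0.9293; check Q = 2.284
Then remove 0.3364 M of X.
Step 2:
                   M          X
  Initial     0.4227      0.629
  Change     -0.1024     0.1024
  Equil       0.3202     0.7314
  solve Keq expr → x = 0.1024; check Q = 2.284
Then add 0.07209 M of M.
Step 3:
                   M          X
  Initial     0.3923     0.7314
  Change    -0.05014    0.05014
  Equil       0.3422     0.7816
  solve Keq expr → x = 0.05014; check Q = 2.284

[M]_eq = 0.3422 M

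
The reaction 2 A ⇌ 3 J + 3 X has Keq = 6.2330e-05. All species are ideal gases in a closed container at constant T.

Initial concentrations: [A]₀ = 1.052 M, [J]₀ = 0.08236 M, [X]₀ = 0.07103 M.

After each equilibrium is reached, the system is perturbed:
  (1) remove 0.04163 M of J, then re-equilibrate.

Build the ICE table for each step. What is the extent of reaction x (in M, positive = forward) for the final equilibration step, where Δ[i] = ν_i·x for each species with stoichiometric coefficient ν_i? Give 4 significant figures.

x = 0.006798 M

Q₀ = 1.8090e-07 vs Keq = 6.2330e-05 ⇒ Q<K, forward
Step 1:
                    A           J           X
  Initial       1.052     0.08236     0.07103
  Change      -0.0804      0.1206      0.1206
  Equil        0.9716       0.203      0.1916
  solve Keq expr → x = 0.0402; check Q = 6.2330e-05
Then remove 0.04163 M of J.
Step 2:
                    A           J           X
  Initial      0.9716      0.1613      0.1916
  Change      -0.0136     0.02039     0.02039
  Equil         0.958      0.1817       0.212
  solve Keq expr → x = 0.006798; check Q = 6.2330e-05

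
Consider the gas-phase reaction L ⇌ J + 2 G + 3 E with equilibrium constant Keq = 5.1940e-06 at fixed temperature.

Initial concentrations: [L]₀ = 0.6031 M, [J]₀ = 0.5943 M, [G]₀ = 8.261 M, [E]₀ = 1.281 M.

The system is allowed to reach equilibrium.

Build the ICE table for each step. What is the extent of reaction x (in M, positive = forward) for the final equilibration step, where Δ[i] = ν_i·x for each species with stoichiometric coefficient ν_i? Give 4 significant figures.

x = -0.4242 M

Q₀ = 141.4 vs Keq = 5.1940e-06 ⇒ Q>K, reverse
Step 1:
                   L          J          G          E
  I           0.6031     0.5943      8.261      1.281
  C           0.4242    -0.4242    -0.8485     -1.273
  E            1.027     0.1701      7.413   0.008296
  solve Keq expr → x = -0.4242; check Q = 5.1940e-06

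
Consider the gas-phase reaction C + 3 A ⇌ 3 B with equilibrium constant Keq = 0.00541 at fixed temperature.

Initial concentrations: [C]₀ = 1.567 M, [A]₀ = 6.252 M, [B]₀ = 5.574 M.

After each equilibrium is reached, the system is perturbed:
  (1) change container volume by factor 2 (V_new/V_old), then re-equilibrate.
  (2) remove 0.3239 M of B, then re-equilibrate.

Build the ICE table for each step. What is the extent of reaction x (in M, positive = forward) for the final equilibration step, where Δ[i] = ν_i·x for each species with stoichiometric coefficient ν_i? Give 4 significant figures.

Q₀ = 0.4522 vs Keq = 0.00541 ⇒ Q>K, reverse
Step 1:
                  C         A         B
  I           1.567     6.252     5.574
  C           1.087     3.262    -3.262
  E           2.654     9.514     2.312
  solve Keq expr → x = -1.087; check Q = 0.00541
Then change container volume by factor 2 (V_new/V_old).
Step 2:
                  C         A         B
  I           1.327     4.757     1.156
  C         0.06253    0.1876   -0.1876
  E            1.39     4.944    0.9686
  solve Keq expr → x = -0.06253; check Q = 0.00541
Then remove 0.3239 M of B.
Step 3:
                  C         A         B
  I            1.39     4.944    0.6447
  C        -0.08495   -0.2549    0.2549
  E           1.305      4.69    0.8996
  solve Keq expr → x = 0.08495; check Q = 0.00541

x = 0.08495 M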